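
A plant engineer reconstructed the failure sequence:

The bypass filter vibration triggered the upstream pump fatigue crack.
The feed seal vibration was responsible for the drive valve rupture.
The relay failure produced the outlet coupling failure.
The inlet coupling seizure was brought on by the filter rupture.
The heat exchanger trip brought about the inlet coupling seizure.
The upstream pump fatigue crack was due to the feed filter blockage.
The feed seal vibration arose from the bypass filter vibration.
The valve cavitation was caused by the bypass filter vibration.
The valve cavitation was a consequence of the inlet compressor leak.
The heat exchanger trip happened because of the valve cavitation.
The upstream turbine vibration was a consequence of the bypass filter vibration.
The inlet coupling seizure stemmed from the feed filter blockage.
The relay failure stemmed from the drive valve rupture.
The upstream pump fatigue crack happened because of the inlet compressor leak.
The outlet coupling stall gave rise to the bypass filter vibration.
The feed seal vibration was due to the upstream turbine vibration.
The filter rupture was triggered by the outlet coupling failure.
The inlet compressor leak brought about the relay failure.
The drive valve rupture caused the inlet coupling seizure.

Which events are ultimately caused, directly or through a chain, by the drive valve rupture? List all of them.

the filter rupture, the inlet coupling seizure, the outlet coupling failure, the relay failure

Direct effects: the relay failure, the inlet coupling seizure.
2 steps out: the outlet coupling failure.
3 steps out: the filter rupture.
Not reachable from it: the outlet coupling stall, the feed filter blockage, the bypass filter vibration, the upstream turbine vibration, the feed seal vibration, the inlet compressor leak, the valve cavitation, the upstream pump fatigue crack, the heat exchanger trip.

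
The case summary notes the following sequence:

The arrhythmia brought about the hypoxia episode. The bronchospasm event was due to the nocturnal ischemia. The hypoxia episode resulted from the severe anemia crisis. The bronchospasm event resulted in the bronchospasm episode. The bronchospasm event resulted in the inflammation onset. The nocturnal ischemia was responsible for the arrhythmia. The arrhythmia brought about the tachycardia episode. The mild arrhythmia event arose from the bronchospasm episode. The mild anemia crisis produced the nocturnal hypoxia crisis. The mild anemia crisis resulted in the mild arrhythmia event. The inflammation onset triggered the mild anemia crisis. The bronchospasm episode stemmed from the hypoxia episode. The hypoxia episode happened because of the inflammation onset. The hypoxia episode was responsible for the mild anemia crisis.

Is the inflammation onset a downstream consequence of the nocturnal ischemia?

There is a causal chain: the nocturnal ischemia → the bronchospasm event → the inflammation onset.

Yes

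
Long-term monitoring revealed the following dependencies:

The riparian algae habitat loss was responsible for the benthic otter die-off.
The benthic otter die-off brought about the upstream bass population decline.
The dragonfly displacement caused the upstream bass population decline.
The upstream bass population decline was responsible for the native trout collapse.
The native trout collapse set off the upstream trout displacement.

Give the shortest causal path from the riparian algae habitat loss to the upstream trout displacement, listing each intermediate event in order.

the riparian algae habitat loss → the benthic otter die-off
the benthic otter die-off → the upstream bass population decline
the upstream bass population decline → the native trout collapse
the native trout collapse → the upstream trout displacement
Length: 4 steps.

the riparian algae habitat loss → the benthic otter die-off → the upstream bass population decline → the native trout collapse → the upstream trout displacement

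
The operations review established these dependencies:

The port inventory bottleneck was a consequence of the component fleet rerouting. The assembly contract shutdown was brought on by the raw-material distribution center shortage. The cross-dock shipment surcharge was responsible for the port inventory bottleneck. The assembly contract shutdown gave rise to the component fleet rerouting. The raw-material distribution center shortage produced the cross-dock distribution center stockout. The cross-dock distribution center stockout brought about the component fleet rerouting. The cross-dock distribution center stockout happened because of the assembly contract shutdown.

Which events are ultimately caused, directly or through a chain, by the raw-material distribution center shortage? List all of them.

Direct effects: the assembly contract shutdown, the cross-dock distribution center stockout.
2 steps out: the component fleet rerouting.
3 steps out: the port inventory bottleneck.
Not reachable from it: the cross-dock shipment surcharge.

the assembly contract shutdown, the component fleet rerouting, the cross-dock distribution center stockout, the port inventory bottleneck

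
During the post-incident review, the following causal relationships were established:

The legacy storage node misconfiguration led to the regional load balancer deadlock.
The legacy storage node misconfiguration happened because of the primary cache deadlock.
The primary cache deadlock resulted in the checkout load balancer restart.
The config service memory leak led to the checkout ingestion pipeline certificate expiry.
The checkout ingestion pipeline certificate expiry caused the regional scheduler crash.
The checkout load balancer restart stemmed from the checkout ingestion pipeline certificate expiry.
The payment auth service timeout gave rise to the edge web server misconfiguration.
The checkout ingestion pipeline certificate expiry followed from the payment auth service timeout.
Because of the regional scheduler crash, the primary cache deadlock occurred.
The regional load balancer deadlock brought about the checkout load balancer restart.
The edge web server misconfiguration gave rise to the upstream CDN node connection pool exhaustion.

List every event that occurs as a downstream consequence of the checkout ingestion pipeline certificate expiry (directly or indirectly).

the checkout load balancer restart, the legacy storage node misconfiguration, the primary cache deadlock, the regional load balancer deadlock, the regional scheduler crash

Direct effects: the regional scheduler crash, the checkout load balancer restart.
2 steps out: the primary cache deadlock.
3 steps out: the legacy storage node misconfiguration.
4 steps out: the regional load balancer deadlock.
Not reachable from it: the payment auth service timeout, the edge web server misconfiguration, the upstream CDN node connection pool exhaustion, the config service memory leak.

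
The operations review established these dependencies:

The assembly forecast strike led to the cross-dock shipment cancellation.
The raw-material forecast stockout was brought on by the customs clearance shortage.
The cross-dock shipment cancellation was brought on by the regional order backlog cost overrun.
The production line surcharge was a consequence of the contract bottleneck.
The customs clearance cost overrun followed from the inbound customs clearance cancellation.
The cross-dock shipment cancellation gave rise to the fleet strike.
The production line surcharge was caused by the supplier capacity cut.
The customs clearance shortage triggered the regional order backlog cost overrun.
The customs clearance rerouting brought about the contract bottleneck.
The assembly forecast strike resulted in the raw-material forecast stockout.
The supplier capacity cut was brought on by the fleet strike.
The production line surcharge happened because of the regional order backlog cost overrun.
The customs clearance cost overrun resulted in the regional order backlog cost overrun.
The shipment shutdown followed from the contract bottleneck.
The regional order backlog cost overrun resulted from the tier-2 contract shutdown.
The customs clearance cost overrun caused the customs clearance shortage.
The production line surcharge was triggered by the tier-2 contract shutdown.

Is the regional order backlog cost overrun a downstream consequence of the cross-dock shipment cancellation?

The cross-dock shipment cancellation leads to the fleet strike, the supplier capacity cut, the production line surcharge; the regional order backlog cost overrun is not among them.

No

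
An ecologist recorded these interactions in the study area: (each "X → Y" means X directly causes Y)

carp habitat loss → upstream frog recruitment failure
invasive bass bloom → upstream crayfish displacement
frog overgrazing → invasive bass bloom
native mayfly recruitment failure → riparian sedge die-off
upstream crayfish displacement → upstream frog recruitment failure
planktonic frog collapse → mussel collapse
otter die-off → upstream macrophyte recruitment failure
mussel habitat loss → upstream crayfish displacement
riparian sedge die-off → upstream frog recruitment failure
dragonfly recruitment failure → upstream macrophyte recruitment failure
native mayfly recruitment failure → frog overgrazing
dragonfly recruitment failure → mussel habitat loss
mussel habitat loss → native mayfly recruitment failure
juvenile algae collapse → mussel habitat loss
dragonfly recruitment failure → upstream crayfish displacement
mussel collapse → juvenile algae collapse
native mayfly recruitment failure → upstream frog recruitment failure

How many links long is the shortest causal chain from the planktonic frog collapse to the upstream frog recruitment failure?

Shortest chain: the planktonic frog collapse → the mussel collapse → the juvenile algae collapse → the mussel habitat loss → the native mayfly recruitment failure → the upstream frog recruitment failure.

5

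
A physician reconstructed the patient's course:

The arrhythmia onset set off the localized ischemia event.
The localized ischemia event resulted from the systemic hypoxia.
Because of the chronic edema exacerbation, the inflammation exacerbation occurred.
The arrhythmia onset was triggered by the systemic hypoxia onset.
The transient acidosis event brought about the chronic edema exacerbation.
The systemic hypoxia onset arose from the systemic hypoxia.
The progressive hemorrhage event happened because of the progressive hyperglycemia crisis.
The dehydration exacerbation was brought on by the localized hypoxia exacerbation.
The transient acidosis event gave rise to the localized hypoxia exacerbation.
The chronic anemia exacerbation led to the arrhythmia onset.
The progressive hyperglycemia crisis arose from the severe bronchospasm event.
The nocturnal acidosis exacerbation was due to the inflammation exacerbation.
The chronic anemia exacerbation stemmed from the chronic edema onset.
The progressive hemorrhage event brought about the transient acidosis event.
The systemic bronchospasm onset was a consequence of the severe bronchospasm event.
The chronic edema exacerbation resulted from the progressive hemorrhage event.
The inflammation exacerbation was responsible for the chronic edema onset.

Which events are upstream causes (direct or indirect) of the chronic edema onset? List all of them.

Immediate cause of the chronic edema onset: the inflammation exacerbation.
Further upstream: the severe bronchospasm event, the progressive hyperglycemia crisis, the progressive hemorrhage event, the transient acidosis event, the chronic edema exacerbation.

the chronic edema exacerbation, the inflammation exacerbation, the progressive hemorrhage event, the progressive hyperglycemia crisis, the severe bronchospasm event, the transient acidosis event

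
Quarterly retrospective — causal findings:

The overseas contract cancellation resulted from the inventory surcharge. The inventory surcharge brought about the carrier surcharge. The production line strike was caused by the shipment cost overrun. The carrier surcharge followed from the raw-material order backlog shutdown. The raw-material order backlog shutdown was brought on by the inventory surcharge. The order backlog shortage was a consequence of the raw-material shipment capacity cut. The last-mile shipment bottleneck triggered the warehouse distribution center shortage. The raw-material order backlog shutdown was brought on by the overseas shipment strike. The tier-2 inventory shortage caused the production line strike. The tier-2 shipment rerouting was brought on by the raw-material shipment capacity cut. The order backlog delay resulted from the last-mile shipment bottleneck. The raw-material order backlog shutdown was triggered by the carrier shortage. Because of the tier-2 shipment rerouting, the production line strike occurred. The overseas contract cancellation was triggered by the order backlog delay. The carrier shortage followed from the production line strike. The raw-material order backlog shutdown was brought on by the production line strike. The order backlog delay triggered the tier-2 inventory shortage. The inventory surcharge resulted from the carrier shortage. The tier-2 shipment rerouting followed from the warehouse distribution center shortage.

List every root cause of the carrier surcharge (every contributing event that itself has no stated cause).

the last-mile shipment bottleneck, the overseas shipment strike, the raw-material shipment capacity cut, the shipment cost overrun

Tracing upstream from the carrier surcharge: the carrier surcharge ← the raw-material order backlog shutdown ← the production line strike ← the tier-2 inventory shortage ← the order backlog delay ← the last-mile shipment bottleneck.
A separate upstream branch: the carrier surcharge ← the raw-material order backlog shutdown ← the production line strike ← the tier-2 shipment rerouting ← the raw-material shipment capacity cut.
A separate upstream branch: the carrier surcharge ← the raw-material order backlog shutdown ← the production line strike ← the shipment cost overrun.
A separate upstream branch: the carrier surcharge ← the raw-material order backlog shutdown ← the overseas shipment strike.
Each of those chain origins has no stated cause.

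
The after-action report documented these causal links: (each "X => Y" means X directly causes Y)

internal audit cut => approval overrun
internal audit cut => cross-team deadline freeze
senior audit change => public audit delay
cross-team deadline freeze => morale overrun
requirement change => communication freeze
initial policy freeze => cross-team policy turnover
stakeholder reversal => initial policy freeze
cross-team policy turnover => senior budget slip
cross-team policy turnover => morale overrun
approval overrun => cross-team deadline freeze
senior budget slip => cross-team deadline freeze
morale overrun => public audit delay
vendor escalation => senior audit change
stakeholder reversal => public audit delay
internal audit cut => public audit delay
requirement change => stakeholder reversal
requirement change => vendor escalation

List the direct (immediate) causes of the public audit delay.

Upstream contributors include the requirement change, the vendor escalation, the initial policy freeze, the cross-team policy turnover, the senior budget slip, the approval overrun, the cross-team deadline freeze, but only the internal audit cut, the morale overrun, the senior audit change, the stakeholder reversal feed directly into the public audit delay.

the internal audit cut, the morale overrun, the senior audit change, the stakeholder reversal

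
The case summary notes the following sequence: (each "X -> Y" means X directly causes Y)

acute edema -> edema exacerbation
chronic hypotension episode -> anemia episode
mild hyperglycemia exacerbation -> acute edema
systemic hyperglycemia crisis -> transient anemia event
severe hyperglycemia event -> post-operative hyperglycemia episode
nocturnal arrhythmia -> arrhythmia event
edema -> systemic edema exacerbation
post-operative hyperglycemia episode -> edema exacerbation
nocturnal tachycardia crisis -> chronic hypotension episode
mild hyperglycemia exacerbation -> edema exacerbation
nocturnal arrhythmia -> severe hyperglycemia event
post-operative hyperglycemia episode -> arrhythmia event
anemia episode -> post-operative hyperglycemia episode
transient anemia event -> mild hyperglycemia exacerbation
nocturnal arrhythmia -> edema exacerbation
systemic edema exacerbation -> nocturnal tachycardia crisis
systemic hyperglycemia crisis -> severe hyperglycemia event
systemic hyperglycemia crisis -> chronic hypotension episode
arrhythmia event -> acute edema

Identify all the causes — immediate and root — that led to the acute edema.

the anemia episode, the arrhythmia event, the chronic hypotension episode, the edema, the mild hyperglycemia exacerbation, the nocturnal arrhythmia, the nocturnal tachycardia crisis, the post-operative hyperglycemia episode, the severe hyperglycemia event, the systemic edema exacerbation, the systemic hyperglycemia crisis, the transient anemia event

Immediate causes of the acute edema: the mild hyperglycemia exacerbation, the arrhythmia event.
Further upstream: the systemic hyperglycemia crisis, the edema, the transient anemia event, the systemic edema exacerbation, the nocturnal tachycardia crisis, the chronic hypotension episode, the nocturnal arrhythmia, the anemia episode, the severe hyperglycemia event, the post-operative hyperglycemia episode.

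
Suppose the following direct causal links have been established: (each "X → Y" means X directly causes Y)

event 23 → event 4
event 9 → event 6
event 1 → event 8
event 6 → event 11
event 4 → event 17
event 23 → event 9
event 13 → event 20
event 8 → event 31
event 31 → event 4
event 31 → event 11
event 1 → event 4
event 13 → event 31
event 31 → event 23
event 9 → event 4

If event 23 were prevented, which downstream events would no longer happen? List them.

event 6, event 9

Downstream of event 23: event 9, event 6, event 4, event 17, event 11.
Of those, still caused via another path: event 4, event 17, event 11.
The remainder have no surviving cause.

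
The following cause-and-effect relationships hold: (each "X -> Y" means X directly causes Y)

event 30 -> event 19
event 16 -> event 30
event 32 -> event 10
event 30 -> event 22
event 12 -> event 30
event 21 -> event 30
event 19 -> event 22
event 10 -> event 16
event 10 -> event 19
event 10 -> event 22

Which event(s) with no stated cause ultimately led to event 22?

Tracing upstream from event 22: event 22 ← event 30 ← event 21.
A separate upstream branch: event 22 ← event 10 ← event 32.
A separate upstream branch: event 22 ← event 30 ← event 12.
Each of those chain origins has no stated cause.

event 12, event 21, event 32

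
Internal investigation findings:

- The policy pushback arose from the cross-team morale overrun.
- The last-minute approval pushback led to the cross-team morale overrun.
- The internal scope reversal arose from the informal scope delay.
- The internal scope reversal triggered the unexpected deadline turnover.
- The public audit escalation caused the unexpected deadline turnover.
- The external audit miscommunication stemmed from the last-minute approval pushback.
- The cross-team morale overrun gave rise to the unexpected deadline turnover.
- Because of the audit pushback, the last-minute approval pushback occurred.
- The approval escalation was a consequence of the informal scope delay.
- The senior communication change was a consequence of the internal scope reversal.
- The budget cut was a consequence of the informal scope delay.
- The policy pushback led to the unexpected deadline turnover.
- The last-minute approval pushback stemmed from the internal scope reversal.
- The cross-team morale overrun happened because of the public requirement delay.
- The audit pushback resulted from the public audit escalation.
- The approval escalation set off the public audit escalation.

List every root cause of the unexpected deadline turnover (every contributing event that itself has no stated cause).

Tracing upstream from the unexpected deadline turnover: the unexpected deadline turnover ← the internal scope reversal ← the informal scope delay.
A separate upstream branch: the unexpected deadline turnover ← the cross-team morale overrun ← the public requirement delay.
Each of those chain origins has no stated cause.

the informal scope delay, the public requirement delay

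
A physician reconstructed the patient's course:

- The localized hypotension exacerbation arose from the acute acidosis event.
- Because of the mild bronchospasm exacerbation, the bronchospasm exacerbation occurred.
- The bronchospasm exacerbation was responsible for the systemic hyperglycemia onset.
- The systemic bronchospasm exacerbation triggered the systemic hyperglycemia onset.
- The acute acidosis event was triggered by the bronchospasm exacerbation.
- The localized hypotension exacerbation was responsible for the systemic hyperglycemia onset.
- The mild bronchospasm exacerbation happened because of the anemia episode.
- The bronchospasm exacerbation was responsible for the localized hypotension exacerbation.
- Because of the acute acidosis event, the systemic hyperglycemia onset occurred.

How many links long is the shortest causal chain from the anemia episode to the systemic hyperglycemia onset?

3

Shortest chain: the anemia episode → the mild bronchospasm exacerbation → the bronchospasm exacerbation → the systemic hyperglycemia onset.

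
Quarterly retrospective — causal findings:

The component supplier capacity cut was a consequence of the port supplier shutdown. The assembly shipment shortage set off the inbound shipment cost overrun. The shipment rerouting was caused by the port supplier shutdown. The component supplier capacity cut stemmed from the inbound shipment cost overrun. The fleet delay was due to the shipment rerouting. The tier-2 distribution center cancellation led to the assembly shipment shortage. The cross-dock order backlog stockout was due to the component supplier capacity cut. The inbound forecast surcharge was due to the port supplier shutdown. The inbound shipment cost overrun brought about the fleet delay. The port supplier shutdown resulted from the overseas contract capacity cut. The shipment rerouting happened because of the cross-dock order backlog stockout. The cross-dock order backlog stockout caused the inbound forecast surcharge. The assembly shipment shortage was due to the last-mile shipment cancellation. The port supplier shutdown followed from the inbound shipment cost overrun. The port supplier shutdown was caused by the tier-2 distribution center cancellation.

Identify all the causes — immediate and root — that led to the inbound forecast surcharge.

the assembly shipment shortage, the component supplier capacity cut, the cross-dock order backlog stockout, the inbound shipment cost overrun, the last-mile shipment cancellation, the overseas contract capacity cut, the port supplier shutdown, the tier-2 distribution center cancellation

Immediate causes of the inbound forecast surcharge: the port supplier shutdown, the cross-dock order backlog stockout.
Further upstream: the overseas contract capacity cut, the last-mile shipment cancellation, the tier-2 distribution center cancellation, the assembly shipment shortage, the inbound shipment cost overrun, the component supplier capacity cut.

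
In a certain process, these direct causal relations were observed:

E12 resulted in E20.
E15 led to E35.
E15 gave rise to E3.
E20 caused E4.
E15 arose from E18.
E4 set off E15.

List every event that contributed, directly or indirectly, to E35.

Immediate cause of E35: E15.
Further upstream: E12, E20, E4, E18.

E12, E15, E18, E20, E4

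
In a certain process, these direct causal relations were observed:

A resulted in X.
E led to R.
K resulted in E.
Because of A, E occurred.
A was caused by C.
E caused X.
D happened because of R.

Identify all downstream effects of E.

Direct effects: X, R.
2 steps out: D.
Not reachable from it: C, A, K.

D, R, X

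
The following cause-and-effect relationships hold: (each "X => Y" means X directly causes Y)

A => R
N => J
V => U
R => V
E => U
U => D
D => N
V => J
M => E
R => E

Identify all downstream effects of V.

Direct effects: U, J.
2 steps out: D.
3 steps out: N.
Not reachable from it: A, R, E, M.

D, J, N, U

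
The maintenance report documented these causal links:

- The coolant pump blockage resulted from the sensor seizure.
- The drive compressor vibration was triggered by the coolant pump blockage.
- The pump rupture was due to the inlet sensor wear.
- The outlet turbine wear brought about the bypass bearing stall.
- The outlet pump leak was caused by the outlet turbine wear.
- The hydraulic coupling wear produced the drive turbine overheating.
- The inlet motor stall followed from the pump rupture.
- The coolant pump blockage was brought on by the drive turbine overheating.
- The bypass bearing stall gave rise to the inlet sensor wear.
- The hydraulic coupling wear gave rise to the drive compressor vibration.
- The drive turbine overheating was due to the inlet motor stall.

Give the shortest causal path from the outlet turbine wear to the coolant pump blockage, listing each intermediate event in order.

the outlet turbine wear → the bypass bearing stall → the inlet sensor wear → the pump rupture → the inlet motor stall → the drive turbine overheating → the coolant pump blockage

the outlet turbine wear → the bypass bearing stall
the bypass bearing stall → the inlet sensor wear
the inlet sensor wear → the pump rupture
the pump rupture → the inlet motor stall
the inlet motor stall → the drive turbine overheating
the drive turbine overheating → the coolant pump blockage
Length: 6 steps.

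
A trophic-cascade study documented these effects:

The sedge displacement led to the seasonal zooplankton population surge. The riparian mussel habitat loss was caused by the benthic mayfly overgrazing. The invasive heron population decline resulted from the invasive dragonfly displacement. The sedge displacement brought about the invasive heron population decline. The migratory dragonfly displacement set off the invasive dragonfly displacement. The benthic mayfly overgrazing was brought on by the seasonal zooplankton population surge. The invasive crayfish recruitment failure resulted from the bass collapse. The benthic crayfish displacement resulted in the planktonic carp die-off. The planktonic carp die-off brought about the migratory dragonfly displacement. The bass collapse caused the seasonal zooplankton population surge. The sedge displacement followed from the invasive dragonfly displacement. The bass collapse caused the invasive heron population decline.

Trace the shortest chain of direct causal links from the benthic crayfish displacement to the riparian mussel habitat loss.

the benthic crayfish displacement → the planktonic carp die-off → the migratory dragonfly displacement → the invasive dragonfly displacement → the sedge displacement → the seasonal zooplankton population surge → the benthic mayfly overgrazing → the riparian mussel habitat loss

the benthic crayfish displacement → the planktonic carp die-off
the planktonic carp die-off → the migratory dragonfly displacement
the migratory dragonfly displacement → the invasive dragonfly displacement
the invasive dragonfly displacement → the sedge displacement
the sedge displacement → the seasonal zooplankton population surge
the seasonal zooplankton population surge → the benthic mayfly overgrazing
the benthic mayfly overgrazing → the riparian mussel habitat loss
Length: 7 steps.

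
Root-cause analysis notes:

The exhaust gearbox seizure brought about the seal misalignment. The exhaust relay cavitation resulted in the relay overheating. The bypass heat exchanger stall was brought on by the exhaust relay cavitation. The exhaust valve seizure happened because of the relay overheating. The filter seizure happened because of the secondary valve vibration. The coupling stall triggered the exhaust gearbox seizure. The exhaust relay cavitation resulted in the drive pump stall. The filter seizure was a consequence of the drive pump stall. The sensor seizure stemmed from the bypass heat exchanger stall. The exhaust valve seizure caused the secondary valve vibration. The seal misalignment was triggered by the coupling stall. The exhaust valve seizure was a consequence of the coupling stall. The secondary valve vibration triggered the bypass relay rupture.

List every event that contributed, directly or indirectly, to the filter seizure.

the coupling stall, the drive pump stall, the exhaust relay cavitation, the exhaust valve seizure, the relay overheating, the secondary valve vibration

Immediate causes of the filter seizure: the drive pump stall, the secondary valve vibration.
Further upstream: the exhaust relay cavitation, the relay overheating, the coupling stall, the exhaust valve seizure.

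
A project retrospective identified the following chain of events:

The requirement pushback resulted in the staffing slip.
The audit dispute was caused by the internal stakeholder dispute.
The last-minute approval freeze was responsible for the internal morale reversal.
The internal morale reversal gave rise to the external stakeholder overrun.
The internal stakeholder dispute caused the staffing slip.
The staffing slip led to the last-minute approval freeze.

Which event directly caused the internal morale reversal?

Upstream contributors include the requirement pushback, the internal stakeholder dispute, the staffing slip, but only the last-minute approval freeze feeds directly into the internal morale reversal.

the last-minute approval freeze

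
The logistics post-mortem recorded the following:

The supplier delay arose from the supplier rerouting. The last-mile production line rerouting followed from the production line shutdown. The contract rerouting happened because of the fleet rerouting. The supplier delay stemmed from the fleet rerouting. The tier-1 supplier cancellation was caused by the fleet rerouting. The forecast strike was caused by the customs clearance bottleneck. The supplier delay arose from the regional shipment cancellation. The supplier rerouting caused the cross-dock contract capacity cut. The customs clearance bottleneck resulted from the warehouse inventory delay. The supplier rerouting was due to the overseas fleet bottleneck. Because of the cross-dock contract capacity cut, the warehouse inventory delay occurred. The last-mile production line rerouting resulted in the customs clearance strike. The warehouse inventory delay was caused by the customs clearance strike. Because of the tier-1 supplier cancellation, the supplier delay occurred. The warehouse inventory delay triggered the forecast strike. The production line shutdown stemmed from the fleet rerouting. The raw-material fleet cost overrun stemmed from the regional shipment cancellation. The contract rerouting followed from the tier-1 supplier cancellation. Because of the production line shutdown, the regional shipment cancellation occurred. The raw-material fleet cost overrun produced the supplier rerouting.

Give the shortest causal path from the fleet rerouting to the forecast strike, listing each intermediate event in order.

the fleet rerouting → the production line shutdown
the production line shutdown → the last-mile production line rerouting
the last-mile production line rerouting → the customs clearance strike
the customs clearance strike → the warehouse inventory delay
the warehouse inventory delay → the forecast strike
Length: 5 steps.

the fleet rerouting → the production line shutdown → the last-mile production line rerouting → the customs clearance strike → the warehouse inventory delay → the forecast strike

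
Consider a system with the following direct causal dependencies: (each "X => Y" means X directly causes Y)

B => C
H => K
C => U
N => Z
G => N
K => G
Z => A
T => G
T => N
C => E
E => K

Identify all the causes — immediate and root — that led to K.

Immediate causes of K: H, E.
Further upstream: B, C.

B, C, E, H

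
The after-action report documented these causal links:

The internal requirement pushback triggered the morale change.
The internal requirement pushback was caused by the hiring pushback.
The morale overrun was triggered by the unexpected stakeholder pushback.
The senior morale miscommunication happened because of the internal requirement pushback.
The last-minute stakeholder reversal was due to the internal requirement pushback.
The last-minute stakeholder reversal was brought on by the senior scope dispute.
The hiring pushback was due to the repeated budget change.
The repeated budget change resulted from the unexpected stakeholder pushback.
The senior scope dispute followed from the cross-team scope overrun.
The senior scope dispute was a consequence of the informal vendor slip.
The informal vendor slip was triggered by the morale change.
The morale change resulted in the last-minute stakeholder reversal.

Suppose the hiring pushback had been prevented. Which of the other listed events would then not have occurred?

Downstream of the hiring pushback: the internal requirement pushback, the morale change, the senior morale miscommunication, the informal vendor slip, the senior scope dispute, the last-minute stakeholder reversal.
Of those, still caused via another path: the senior scope dispute, the last-minute stakeholder reversal.
The remainder have no surviving cause.

the informal vendor slip, the internal requirement pushback, the morale change, the senior morale miscommunication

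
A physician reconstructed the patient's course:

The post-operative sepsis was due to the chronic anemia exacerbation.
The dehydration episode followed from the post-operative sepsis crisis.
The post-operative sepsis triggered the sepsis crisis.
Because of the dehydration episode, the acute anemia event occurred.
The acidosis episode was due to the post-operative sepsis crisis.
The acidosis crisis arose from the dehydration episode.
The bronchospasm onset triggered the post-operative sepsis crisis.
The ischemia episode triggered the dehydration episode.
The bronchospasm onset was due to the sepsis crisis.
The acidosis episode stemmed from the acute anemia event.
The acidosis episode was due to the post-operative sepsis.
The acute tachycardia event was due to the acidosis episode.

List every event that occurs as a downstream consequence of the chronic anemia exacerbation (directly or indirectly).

the acidosis crisis, the acidosis episode, the acute anemia event, the acute tachycardia event, the bronchospasm onset, the dehydration episode, the post-operative sepsis, the post-operative sepsis crisis, the sepsis crisis

Direct effects: the post-operative sepsis.
2 steps out: the sepsis crisis, the acidosis episode.
3 steps out: the bronchospasm onset, the acute tachycardia event.
4 steps out: the post-operative sepsis crisis.
5 steps out: the dehydration episode.
6 steps out: the acute anemia event, the acidosis crisis.
Not reachable from it: the ischemia episode.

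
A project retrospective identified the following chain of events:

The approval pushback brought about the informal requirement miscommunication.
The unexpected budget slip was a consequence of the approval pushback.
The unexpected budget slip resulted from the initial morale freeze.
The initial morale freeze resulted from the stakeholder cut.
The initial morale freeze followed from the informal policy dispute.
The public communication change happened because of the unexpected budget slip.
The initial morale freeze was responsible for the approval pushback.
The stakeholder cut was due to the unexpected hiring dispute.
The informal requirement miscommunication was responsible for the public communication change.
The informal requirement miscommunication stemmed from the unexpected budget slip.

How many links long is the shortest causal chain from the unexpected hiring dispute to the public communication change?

Shortest chain: the unexpected hiring dispute → the stakeholder cut → the initial morale freeze → the unexpected budget slip → the public communication change.

4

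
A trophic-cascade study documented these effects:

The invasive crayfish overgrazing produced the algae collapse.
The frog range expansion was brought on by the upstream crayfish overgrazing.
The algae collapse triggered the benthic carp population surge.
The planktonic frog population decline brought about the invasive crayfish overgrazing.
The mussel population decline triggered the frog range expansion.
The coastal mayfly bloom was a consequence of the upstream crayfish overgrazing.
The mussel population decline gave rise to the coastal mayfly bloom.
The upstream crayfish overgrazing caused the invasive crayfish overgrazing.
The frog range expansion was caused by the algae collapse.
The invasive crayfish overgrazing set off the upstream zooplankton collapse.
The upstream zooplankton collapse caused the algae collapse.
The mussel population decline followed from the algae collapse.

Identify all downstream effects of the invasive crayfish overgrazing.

the algae collapse, the benthic carp population surge, the coastal mayfly bloom, the frog range expansion, the mussel population decline, the upstream zooplankton collapse

Direct effects: the upstream zooplankton collapse, the algae collapse.
2 steps out: the benthic carp population surge, the mussel population decline, the frog range expansion.
3 steps out: the coastal mayfly bloom.
Not reachable from it: the upstream crayfish overgrazing, the planktonic frog population decline.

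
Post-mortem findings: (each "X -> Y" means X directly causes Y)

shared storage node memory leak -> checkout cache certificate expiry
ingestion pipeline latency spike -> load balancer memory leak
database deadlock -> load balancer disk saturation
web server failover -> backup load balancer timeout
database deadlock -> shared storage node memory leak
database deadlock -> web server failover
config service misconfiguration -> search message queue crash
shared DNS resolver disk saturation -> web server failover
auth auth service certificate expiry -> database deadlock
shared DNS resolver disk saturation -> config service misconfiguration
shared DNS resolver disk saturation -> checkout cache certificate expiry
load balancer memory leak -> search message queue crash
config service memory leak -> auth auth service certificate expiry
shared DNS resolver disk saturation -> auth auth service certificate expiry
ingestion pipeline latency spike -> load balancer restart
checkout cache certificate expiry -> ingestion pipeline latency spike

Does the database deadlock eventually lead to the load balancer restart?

Yes

There is a causal chain: the database deadlock → the shared storage node memory leak → the checkout cache certificate expiry → the ingestion pipeline latency spike → the load balancer restart.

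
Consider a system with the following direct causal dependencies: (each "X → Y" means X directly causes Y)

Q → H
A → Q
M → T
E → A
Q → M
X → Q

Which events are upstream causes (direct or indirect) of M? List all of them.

A, E, Q, X

Immediate cause of M: Q.
Further upstream: E, A, X.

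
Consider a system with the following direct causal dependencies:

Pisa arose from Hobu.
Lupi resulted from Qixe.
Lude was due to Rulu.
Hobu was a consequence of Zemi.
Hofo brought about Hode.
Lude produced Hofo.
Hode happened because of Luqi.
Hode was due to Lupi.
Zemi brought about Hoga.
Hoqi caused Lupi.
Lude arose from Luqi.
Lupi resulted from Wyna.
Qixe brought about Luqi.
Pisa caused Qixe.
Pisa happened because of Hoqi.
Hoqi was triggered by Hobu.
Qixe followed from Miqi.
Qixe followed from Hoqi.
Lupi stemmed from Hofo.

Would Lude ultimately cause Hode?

There is a causal chain: Lude → Hofo → Hode.

Yes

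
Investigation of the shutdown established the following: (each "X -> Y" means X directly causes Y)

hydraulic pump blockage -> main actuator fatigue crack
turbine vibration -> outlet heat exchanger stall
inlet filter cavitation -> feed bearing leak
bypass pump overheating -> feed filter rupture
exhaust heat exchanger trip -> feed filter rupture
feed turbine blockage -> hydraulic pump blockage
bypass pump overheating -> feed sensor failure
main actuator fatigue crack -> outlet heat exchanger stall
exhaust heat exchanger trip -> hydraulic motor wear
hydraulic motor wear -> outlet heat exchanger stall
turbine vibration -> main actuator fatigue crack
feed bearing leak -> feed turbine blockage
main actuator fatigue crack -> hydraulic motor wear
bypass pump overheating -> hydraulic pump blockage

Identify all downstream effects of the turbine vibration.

Direct effects: the main actuator fatigue crack, the outlet heat exchanger stall.
2 steps out: the hydraulic motor wear.
Not reachable from it: the inlet filter cavitation, the bypass pump overheating, the feed bearing leak, the exhaust heat exchanger trip, the feed filter rupture, the feed sensor failure, the feed turbine blockage, the hydraulic pump blockage.

the hydraulic motor wear, the main actuator fatigue crack, the outlet heat exchanger stall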